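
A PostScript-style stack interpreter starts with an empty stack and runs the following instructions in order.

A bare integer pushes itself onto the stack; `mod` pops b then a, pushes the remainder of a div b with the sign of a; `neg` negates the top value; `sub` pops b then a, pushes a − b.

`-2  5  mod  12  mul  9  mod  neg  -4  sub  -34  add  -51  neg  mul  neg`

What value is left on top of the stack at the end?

1224

-2  → [-2]
5   → [-2, 5]
mod → [-2]
12  → [-2, 12]
mul → [-24]
9   → [-24, 9]
mod → [-6]
neg → [6]
-4  → [6, -4]
sub → [10]
-34 → [10, -34]
add → [-24]
-51 → [-24, -51]
neg → [-24, 51]
mul → [-1224]
neg → [1224]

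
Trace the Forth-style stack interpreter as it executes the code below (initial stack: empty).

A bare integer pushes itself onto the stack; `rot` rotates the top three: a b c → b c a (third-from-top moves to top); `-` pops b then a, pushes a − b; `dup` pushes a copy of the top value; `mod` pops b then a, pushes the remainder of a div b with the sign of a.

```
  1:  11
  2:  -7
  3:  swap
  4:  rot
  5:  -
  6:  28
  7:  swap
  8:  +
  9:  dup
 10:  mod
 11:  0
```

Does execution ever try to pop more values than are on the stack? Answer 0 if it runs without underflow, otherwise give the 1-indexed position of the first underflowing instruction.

11   : 11
-7   : 11 -7
swap : -7 11
rot  — needs 3 operands, stack has 2 → underflow

4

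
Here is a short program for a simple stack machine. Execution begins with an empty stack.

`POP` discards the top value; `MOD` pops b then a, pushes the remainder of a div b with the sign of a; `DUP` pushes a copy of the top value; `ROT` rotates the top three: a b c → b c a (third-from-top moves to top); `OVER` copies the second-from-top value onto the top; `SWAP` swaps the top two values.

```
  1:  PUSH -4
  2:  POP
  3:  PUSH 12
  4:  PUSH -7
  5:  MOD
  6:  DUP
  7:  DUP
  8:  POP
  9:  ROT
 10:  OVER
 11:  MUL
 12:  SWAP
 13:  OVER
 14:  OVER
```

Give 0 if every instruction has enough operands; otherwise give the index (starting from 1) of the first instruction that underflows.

9

PUSH -4 -> -4
POP     -> (empty)
PUSH 12 -> 12
PUSH -7 -> 12 -7
MOD     -> 5
DUP     -> 5 5
DUP     -> 5 5 5
POP     -> 5 5
ROT  — needs 3 operands, stack has 2 → underflow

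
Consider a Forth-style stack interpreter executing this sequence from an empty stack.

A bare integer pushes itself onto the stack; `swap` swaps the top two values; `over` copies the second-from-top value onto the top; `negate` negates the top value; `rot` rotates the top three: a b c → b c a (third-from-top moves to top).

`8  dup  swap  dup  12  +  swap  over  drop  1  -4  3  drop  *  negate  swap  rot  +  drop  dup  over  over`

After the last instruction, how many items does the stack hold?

5

8      : 8
dup    : 8 8
swap   : 8 8
dup    : 8 8 8
12     : 8 8 8 12
+      : 8 8 20
swap   : 8 20 8
over   : 8 20 8 20
drop   : 8 20 8
1      : 8 20 8 1
-4     : 8 20 8 1 -4
3      : 8 20 8 1 -4 3
drop   : 8 20 8 1 -4
*      : 8 20 8 -4
negate : 8 20 8 4
swap   : 8 20 4 8
rot    : 8 4 8 20
+      : 8 4 28
drop   : 8 4
dup    : 8 4 4
over   : 8 4 4 4
over   : 8 4 4 4 4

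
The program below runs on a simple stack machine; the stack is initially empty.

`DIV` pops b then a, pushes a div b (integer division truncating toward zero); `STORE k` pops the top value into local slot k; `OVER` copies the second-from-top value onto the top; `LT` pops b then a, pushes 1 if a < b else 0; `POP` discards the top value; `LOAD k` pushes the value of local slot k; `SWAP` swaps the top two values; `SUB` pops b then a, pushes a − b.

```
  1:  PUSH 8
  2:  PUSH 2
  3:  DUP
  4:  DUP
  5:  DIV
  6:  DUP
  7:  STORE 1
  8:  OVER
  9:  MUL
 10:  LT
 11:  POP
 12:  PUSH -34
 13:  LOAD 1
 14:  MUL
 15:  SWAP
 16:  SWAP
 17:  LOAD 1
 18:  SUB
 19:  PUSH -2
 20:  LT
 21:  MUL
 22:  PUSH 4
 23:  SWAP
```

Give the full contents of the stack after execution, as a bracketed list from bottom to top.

[4, 8]

PUSH 8   : 8
PUSH 2   : 8 2
DUP      : 8 2 2
DUP      : 8 2 2 2
DIV      : 8 2 1
DUP      : 8 2 1 1
STORE 1  : 8 2 1
OVER     : 8 2 1 2
MUL      : 8 2 2
LT       : 8 0
POP      : 8
PUSH -34 : 8 -34
LOAD 1   : 8 -34 1
MUL      : 8 -34
SWAP     : -34 8
SWAP     : 8 -34
LOAD 1   : 8 -34 1
SUB      : 8 -35
PUSH -2  : 8 -35 -2
LT       : 8 1
MUL      : 8
PUSH 4   : 8 4
SWAP     : 4 8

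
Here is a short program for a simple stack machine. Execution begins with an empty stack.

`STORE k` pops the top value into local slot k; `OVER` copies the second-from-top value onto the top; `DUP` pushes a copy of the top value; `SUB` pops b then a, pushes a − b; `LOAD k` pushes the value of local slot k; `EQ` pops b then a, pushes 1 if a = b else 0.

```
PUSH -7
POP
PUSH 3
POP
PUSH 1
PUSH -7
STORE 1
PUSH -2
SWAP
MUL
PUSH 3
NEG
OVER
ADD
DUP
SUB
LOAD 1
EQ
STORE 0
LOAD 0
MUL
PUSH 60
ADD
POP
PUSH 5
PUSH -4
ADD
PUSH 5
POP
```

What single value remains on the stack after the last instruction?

PUSH -7 -> [-7]
POP     -> []
PUSH 3  -> [3]
POP     -> []
PUSH 1  -> [1]
PUSH -7 -> [1, -7]
STORE 1 -> [1]
PUSH -2 -> [1, -2]
SWAP    -> [-2, 1]
MUL     -> [-2]
PUSH 3  -> [-2, 3]
NEG     -> [-2, -3]
OVER    -> [-2, -3, -2]
ADD     -> [-2, -5]
DUP     -> [-2, -5, -5]
SUB     -> [-2, 0]
LOAD 1  -> [-2, 0, -7]
EQ      -> [-2, 0]
STORE 0 -> [-2]
LOAD 0  -> [-2, 0]
MUL     -> [0]
PUSH 60 -> [0, 60]
ADD     -> [60]
POP     -> []
PUSH 5  -> [5]
PUSH -4 -> [5, -4]
ADD     -> [1]
PUSH 5  -> [1, 5]
POP     -> [1]

1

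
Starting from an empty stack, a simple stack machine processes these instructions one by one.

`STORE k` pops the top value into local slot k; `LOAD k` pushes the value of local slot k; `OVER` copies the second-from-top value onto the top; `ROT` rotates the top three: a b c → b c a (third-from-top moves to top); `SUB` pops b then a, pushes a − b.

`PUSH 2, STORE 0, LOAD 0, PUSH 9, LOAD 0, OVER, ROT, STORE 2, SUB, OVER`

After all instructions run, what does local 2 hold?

9

PUSH 2  -> [2]
STORE 0 -> []
LOAD 0  -> [2]
PUSH 9  -> [2, 9]
LOAD 0  -> [2, 9, 2]
OVER    -> [2, 9, 2, 9]
ROT     -> [2, 2, 9, 9]
STORE 2 -> [2, 2, 9]
SUB     -> [2, -7]
OVER    -> [2, -7, 2]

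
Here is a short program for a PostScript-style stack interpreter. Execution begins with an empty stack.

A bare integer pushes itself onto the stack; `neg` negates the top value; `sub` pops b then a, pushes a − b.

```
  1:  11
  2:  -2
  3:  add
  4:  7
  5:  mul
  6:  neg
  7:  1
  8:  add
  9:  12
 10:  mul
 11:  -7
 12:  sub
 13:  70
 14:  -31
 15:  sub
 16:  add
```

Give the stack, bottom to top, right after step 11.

[-744, -7]

11  : 11
-2  : 11 -2
add : 9
7   : 9 7
mul : 63
neg : -63
1   : -63 1
add : -62
12  : -62 12
mul : -744
-7  : -744 -7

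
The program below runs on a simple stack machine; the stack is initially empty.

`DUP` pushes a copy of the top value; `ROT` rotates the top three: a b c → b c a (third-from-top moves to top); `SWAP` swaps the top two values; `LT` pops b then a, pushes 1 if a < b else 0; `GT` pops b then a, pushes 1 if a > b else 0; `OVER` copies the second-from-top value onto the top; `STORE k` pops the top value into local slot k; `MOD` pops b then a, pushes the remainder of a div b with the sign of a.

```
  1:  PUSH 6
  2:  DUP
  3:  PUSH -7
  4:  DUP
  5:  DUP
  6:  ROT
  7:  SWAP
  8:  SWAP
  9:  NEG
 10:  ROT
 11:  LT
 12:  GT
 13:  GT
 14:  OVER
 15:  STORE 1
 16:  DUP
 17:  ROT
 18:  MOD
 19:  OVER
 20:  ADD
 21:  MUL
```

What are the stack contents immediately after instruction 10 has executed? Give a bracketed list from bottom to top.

[6, 6, -7, 7, -7]

PUSH 6   [6]
DUP      [6, 6]
PUSH -7  [6, 6, -7]
DUP      [6, 6, -7, -7]
DUP      [6, 6, -7, -7, -7]
ROT      [6, 6, -7, -7, -7]
SWAP     [6, 6, -7, -7, -7]
SWAP     [6, 6, -7, -7, -7]
NEG      [6, 6, -7, -7, 7]
ROT      [6, 6, -7, 7, -7]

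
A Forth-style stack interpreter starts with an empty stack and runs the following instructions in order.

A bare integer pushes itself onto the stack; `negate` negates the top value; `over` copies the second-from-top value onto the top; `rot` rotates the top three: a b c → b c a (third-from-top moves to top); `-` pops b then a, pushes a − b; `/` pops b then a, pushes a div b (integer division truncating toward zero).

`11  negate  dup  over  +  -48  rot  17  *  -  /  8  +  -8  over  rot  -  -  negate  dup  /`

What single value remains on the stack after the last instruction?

1

11     : [11]
negate : [-11]
dup    : [-11, -11]
over   : [-11, -11, -11]
+      : [-11, -22]
-48    : [-11, -22, -48]
rot    : [-22, -48, -11]
17     : [-22, -48, -11, 17]
*      : [-22, -48, -187]
-      : [-22, 139]
/      : [0]
8      : [0, 8]
+      : [8]
-8     : [8, -8]
over   : [8, -8, 8]
rot    : [-8, 8, 8]
-      : [-8, 0]
-      : [-8]
negate : [8]
dup    : [8, 8]
/      : [1]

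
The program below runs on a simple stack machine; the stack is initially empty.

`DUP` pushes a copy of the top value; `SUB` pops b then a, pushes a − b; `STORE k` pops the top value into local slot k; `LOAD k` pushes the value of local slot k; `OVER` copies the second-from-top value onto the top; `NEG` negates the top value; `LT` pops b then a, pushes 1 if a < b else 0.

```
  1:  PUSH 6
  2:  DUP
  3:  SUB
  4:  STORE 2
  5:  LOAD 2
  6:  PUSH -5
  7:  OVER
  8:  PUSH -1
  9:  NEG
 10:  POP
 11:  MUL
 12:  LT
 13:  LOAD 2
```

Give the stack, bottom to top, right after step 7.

PUSH 6   [6]
DUP      [6, 6]
SUB      [0]
STORE 2  []
LOAD 2   [0]
PUSH -5  [0, -5]
OVER     [0, -5, 0]

[0, -5, 0]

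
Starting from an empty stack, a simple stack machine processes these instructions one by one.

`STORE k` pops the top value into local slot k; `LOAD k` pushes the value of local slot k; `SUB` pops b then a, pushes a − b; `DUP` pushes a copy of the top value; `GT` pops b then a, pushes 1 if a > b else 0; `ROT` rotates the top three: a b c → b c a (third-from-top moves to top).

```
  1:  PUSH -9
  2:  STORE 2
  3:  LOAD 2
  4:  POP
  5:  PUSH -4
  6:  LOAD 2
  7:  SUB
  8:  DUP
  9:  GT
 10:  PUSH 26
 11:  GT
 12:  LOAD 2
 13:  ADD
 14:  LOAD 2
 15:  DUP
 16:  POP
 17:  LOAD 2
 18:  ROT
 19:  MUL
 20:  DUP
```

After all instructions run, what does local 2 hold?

PUSH -9  [-9]
STORE 2  []
LOAD 2   [-9]
POP      []
PUSH -4  [-4]
LOAD 2   [-4, -9]
SUB      [5]
DUP      [5, 5]
GT       [0]
PUSH 26  [0, 26]
GT       [0]
LOAD 2   [0, -9]
ADD      [-9]
LOAD 2   [-9, -9]
DUP      [-9, -9, -9]
POP      [-9, -9]
LOAD 2   [-9, -9, -9]
ROT      [-9, -9, -9]
MUL      [-9, 81]
DUP      [-9, 81, 81]

-9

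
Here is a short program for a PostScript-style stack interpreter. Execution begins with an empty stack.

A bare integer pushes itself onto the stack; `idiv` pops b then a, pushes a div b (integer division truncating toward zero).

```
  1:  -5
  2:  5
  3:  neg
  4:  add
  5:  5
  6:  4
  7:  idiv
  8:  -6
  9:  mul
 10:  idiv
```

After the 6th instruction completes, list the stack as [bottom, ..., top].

[-10, 5, 4]

-5   -5
5    -5 5
neg  -5 -5
add  -10
5    -10 5
4    -10 5 4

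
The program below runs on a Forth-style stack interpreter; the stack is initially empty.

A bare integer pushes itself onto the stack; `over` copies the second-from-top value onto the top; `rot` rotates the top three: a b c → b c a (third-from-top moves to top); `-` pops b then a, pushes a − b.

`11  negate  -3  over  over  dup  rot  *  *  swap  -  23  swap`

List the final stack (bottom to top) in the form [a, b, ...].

11     → 11
negate → -11
-3     → -11 -3
over   → -11 -3 -11
over   → -11 -3 -11 -3
dup    → -11 -3 -11 -3 -3
rot    → -11 -3 -3 -3 -11
*      → -11 -3 -3 33
*      → -11 -3 -99
swap   → -11 -99 -3
-      → -11 -96
23     → -11 -96 23
swap   → -11 23 -96

[-11, 23, -96]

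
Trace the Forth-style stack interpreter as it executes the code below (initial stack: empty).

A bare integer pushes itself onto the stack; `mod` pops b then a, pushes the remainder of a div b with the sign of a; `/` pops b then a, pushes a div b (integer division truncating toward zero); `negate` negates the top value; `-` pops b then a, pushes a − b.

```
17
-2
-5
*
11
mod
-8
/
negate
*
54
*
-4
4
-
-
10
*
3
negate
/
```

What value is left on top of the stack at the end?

17      17
-2      17 -2
-5      17 -2 -5
*       17 10
11      17 10 11
mod     17 10
-8      17 10 -8
/       17 -1
negate  17 1
*       17
54      17 54
*       918
-4      918 -4
4       918 -4 4
-       918 -8
-       926
10      926 10
*       9260
3       9260 3
negate  9260 -3
/       -3086

-3086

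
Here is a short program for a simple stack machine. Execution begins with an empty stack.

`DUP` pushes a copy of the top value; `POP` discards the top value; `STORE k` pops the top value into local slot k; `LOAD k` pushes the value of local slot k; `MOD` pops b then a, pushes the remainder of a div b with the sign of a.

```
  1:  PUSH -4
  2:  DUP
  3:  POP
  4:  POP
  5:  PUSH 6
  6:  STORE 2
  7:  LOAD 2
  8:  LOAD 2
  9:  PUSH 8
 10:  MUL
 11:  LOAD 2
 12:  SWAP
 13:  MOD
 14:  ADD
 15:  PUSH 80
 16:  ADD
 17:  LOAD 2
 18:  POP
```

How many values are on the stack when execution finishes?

PUSH -4 : [-4]
DUP     : [-4, -4]
POP     : [-4]
POP     : []
PUSH 6  : [6]
STORE 2 : []
LOAD 2  : [6]
LOAD 2  : [6, 6]
PUSH 8  : [6, 6, 8]
MUL     : [6, 48]
LOAD 2  : [6, 48, 6]
SWAP    : [6, 6, 48]
MOD     : [6, 6]
ADD     : [12]
PUSH 80 : [12, 80]
ADD     : [92]
LOAD 2  : [92, 6]
POP     : [92]

1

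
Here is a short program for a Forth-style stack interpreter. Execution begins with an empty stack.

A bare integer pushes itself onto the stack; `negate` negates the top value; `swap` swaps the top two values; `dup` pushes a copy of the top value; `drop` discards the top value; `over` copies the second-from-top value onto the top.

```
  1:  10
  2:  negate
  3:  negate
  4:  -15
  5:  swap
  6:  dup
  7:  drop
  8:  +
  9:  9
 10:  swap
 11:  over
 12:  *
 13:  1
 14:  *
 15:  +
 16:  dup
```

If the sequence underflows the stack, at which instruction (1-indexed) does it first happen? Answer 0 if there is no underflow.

10     -> 10
negate -> -10
negate -> 10
-15    -> 10 -15
swap   -> -15 10
dup    -> -15 10 10
drop   -> -15 10
+      -> -5
9      -> -5 9
swap   -> 9 -5
over   -> 9 -5 9
*      -> 9 -45
1      -> 9 -45 1
*      -> 9 -45
+      -> -36
dup    -> -36 -36

0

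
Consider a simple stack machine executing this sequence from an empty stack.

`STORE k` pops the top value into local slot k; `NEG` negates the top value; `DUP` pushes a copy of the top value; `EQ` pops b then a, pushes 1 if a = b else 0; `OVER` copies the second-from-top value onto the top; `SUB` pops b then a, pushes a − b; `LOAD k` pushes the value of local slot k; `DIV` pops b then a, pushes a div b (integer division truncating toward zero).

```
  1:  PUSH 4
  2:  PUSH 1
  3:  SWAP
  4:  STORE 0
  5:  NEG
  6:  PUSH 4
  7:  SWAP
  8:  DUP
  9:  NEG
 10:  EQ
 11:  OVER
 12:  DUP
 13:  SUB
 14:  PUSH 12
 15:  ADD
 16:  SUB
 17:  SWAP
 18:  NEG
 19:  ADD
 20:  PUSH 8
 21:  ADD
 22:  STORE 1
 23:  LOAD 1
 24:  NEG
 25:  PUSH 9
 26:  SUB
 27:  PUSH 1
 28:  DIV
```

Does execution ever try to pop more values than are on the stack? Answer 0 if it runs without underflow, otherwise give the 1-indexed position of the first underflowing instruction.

PUSH 4  -> [4]
PUSH 1  -> [4, 1]
SWAP    -> [1, 4]
STORE 0 -> [1]
NEG     -> [-1]
PUSH 4  -> [-1, 4]
SWAP    -> [4, -1]
DUP     -> [4, -1, -1]
NEG     -> [4, -1, 1]
EQ      -> [4, 0]
OVER    -> [4, 0, 4]
DUP     -> [4, 0, 4, 4]
SUB     -> [4, 0, 0]
PUSH 12 -> [4, 0, 0, 12]
ADD     -> [4, 0, 12]
SUB     -> [4, -12]
SWAP    -> [-12, 4]
NEG     -> [-12, -4]
ADD     -> [-16]
PUSH 8  -> [-16, 8]
ADD     -> [-8]
STORE 1 -> []
LOAD 1  -> [-8]
NEG     -> [8]
PUSH 9  -> [8, 9]
SUB     -> [-1]
PUSH 1  -> [-1, 1]
DIV     -> [-1]

0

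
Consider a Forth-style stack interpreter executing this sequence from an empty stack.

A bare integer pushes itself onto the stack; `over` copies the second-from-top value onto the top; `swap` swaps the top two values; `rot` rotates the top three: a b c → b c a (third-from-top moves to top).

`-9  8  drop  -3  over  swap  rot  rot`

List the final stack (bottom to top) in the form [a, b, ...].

-9   → -9
8    → -9 8
drop → -9
-3   → -9 -3
over → -9 -3 -9
swap → -9 -9 -3
rot  → -9 -3 -9
rot  → -3 -9 -9

[-3, -9, -9]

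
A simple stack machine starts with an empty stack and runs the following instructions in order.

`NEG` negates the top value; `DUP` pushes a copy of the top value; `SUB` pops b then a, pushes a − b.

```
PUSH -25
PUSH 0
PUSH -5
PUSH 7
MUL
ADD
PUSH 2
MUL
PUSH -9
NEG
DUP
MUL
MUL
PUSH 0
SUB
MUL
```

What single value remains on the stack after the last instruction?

PUSH -25 -> -25
PUSH 0   -> -25 0
PUSH -5  -> -25 0 -5
PUSH 7   -> -25 0 -5 7
MUL      -> -25 0 -35
ADD      -> -25 -35
PUSH 2   -> -25 -35 2
MUL      -> -25 -70
PUSH -9  -> -25 -70 -9
NEG      -> -25 -70 9
DUP      -> -25 -70 9 9
MUL      -> -25 -70 81
MUL      -> -25 -5670
PUSH 0   -> -25 -5670 0
SUB      -> -25 -5670
MUL      -> 141750

141750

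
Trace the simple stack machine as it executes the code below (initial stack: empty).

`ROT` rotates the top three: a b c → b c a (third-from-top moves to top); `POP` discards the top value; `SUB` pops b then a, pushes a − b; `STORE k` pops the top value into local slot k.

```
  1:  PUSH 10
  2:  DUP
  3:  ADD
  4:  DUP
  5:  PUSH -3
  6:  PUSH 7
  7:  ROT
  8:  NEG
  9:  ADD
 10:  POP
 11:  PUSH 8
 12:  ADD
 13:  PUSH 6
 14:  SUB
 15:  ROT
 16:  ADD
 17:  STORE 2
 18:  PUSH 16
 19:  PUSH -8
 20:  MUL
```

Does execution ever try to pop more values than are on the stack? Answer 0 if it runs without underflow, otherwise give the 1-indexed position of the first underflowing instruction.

PUSH 10  [10]
DUP      [10, 10]
ADD      [20]
DUP      [20, 20]
PUSH -3  [20, 20, -3]
PUSH 7   [20, 20, -3, 7]
ROT      [20, -3, 7, 20]
NEG      [20, -3, 7, -20]
ADD      [20, -3, -13]
POP      [20, -3]
PUSH 8   [20, -3, 8]
ADD      [20, 5]
PUSH 6   [20, 5, 6]
SUB      [20, -1]
ROT  — needs 3 operands, stack has 2 → underflow

15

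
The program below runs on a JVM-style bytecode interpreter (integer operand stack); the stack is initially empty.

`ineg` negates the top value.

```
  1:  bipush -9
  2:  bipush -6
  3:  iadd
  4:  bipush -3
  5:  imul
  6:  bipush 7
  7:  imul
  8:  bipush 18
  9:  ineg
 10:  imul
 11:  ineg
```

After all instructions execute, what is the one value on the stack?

5670

bipush -9 → [-9]
bipush -6 → [-9, -6]
iadd      → [-15]
bipush -3 → [-15, -3]
imul      → [45]
bipush 7  → [45, 7]
imul      → [315]
bipush 18 → [315, 18]
ineg      → [315, -18]
imul      → [-5670]
ineg      → [5670]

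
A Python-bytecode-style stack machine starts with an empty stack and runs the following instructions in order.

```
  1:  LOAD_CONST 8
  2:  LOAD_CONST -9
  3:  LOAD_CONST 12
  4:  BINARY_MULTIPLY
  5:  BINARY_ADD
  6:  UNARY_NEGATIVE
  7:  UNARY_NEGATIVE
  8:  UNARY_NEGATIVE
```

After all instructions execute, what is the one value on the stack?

100

LOAD_CONST 8     [8]
LOAD_CONST -9    [8, -9]
LOAD_CONST 12    [8, -9, 12]
BINARY_MULTIPLY  [8, -108]
BINARY_ADD       [-100]
UNARY_NEGATIVE   [100]
UNARY_NEGATIVE   [-100]
UNARY_NEGATIVE   [100]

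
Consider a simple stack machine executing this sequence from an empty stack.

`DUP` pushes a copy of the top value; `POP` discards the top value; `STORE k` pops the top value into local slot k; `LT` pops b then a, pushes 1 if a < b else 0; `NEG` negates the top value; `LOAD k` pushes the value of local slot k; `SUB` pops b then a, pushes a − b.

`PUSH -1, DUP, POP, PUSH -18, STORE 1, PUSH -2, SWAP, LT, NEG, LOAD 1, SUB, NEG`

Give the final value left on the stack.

-17

PUSH -1   -1
DUP       -1 -1
POP       -1
PUSH -18  -1 -18
STORE 1   -1
PUSH -2   -1 -2
SWAP      -2 -1
LT        1
NEG       -1
LOAD 1    -1 -18
SUB       17
NEG       -17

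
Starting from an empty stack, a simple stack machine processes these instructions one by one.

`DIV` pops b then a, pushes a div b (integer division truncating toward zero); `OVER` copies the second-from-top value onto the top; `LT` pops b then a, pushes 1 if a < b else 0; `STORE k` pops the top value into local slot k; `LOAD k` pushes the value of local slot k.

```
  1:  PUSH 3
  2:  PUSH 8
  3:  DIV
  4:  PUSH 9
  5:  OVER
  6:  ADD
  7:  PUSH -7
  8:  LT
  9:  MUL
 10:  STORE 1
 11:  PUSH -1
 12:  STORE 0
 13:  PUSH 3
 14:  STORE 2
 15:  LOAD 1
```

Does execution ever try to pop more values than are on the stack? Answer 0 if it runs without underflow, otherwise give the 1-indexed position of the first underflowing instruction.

PUSH 3  → [3]
PUSH 8  → [3, 8]
DIV     → [0]
PUSH 9  → [0, 9]
OVER    → [0, 9, 0]
ADD     → [0, 9]
PUSH -7 → [0, 9, -7]
LT      → [0, 0]
MUL     → [0]
STORE 1 → []
PUSH -1 → [-1]
STORE 0 → []
PUSH 3  → [3]
STORE 2 → []
LOAD 1  → [0]

0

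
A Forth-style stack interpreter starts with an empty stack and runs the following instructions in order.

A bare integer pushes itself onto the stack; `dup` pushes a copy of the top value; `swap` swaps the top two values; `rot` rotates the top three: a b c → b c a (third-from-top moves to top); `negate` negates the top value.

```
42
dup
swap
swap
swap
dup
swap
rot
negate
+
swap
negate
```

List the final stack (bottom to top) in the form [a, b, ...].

[0, -42]

42     -> 42
dup    -> 42 42
swap   -> 42 42
swap   -> 42 42
swap   -> 42 42
dup    -> 42 42 42
swap   -> 42 42 42
rot    -> 42 42 42
negate -> 42 42 -42
+      -> 42 0
swap   -> 0 42
negate -> 0 -42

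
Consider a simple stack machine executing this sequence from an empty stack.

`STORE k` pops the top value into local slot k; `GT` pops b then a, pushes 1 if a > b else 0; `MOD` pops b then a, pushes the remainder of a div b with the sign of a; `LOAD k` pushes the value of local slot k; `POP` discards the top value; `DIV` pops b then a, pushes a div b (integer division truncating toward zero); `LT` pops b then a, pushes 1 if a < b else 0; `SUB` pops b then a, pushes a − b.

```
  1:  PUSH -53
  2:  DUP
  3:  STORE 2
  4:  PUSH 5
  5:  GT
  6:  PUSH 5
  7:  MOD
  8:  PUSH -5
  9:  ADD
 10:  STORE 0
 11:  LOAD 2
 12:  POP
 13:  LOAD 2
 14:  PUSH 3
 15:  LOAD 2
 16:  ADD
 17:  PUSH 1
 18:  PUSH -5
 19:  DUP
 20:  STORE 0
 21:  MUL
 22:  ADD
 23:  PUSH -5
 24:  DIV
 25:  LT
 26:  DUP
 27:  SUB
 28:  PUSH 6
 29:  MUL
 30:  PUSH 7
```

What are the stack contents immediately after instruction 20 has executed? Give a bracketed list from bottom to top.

PUSH -53 -> [-53]
DUP      -> [-53, -53]
STORE 2  -> [-53]
PUSH 5   -> [-53, 5]
GT       -> [0]
PUSH 5   -> [0, 5]
MOD      -> [0]
PUSH -5  -> [0, -5]
ADD      -> [-5]
STORE 0  -> []
LOAD 2   -> [-53]
POP      -> []
LOAD 2   -> [-53]
PUSH 3   -> [-53, 3]
LOAD 2   -> [-53, 3, -53]
ADD      -> [-53, -50]
PUSH 1   -> [-53, -50, 1]
PUSH -5  -> [-53, -50, 1, -5]
DUP      -> [-53, -50, 1, -5, -5]
STORE 0  -> [-53, -50, 1, -5]

[-53, -50, 1, -5]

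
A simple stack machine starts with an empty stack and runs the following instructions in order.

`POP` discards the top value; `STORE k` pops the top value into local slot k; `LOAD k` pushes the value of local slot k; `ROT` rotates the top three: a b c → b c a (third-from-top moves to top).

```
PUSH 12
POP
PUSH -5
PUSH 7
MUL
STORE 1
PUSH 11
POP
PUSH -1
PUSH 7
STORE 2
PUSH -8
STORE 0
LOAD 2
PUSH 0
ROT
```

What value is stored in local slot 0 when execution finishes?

-8

PUSH 12  12
POP      (empty)
PUSH -5  -5
PUSH 7   -5 7
MUL      -35
STORE 1  (empty)
PUSH 11  11
POP      (empty)
PUSH -1  -1
PUSH 7   -1 7
STORE 2  -1
PUSH -8  -1 -8
STORE 0  -1
LOAD 2   -1 7
PUSH 0   -1 7 0
ROT      7 0 -1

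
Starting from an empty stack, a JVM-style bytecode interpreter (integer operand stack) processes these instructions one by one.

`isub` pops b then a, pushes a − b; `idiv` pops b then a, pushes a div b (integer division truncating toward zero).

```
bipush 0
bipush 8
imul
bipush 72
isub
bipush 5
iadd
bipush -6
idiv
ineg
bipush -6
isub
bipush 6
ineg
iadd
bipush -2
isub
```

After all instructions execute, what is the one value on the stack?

-9

bipush 0   0
bipush 8   0 8
imul       0
bipush 72  0 72
isub       -72
bipush 5   -72 5
iadd       -67
bipush -6  -67 -6
idiv       11
ineg       -11
bipush -6  -11 -6
isub       -5
bipush 6   -5 6
ineg       -5 -6
iadd       -11
bipush -2  -11 -2
isub       -9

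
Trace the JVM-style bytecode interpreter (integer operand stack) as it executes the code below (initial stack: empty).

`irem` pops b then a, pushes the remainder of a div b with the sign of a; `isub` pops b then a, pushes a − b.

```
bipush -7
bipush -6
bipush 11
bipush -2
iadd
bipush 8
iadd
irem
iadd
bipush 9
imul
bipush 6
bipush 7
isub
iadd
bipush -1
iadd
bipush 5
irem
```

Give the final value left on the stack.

bipush -7 -> [-7]
bipush -6 -> [-7, -6]
bipush 11 -> [-7, -6, 11]
bipush -2 -> [-7, -6, 11, -2]
iadd      -> [-7, -6, 9]
bipush 8  -> [-7, -6, 9, 8]
iadd      -> [-7, -6, 17]
irem      -> [-7, -6]
iadd      -> [-13]
bipush 9  -> [-13, 9]
imul      -> [-117]
bipush 6  -> [-117, 6]
bipush 7  -> [-117, 6, 7]
isub      -> [-117, -1]
iadd      -> [-118]
bipush -1 -> [-118, -1]
iadd      -> [-119]
bipush 5  -> [-119, 5]
irem      -> [-4]

-4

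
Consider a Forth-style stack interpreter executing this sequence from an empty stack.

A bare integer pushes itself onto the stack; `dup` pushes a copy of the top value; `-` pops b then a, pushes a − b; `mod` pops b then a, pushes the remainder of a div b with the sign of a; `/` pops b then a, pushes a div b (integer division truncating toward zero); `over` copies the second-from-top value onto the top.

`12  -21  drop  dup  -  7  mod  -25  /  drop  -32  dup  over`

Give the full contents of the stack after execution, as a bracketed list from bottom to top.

[-32, -32, -32]

12    12
-21   12 -21
drop  12
dup   12 12
-     0
7     0 7
mod   0
-25   0 -25
/     0
drop  (empty)
-32   -32
dup   -32 -32
over  -32 -32 -32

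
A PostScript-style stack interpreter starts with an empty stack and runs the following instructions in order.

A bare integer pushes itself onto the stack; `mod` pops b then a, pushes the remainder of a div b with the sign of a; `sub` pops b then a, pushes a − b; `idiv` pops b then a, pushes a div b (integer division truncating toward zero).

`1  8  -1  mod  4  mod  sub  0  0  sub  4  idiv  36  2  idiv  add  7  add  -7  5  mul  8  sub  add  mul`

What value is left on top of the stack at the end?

-18

1    -> 1
8    -> 1 8
-1   -> 1 8 -1
mod  -> 1 0
4    -> 1 0 4
mod  -> 1 0
sub  -> 1
0    -> 1 0
0    -> 1 0 0
sub  -> 1 0
4    -> 1 0 4
idiv -> 1 0
36   -> 1 0 36
2    -> 1 0 36 2
idiv -> 1 0 18
add  -> 1 18
7    -> 1 18 7
add  -> 1 25
-7   -> 1 25 -7
5    -> 1 25 -7 5
mul  -> 1 25 -35
8    -> 1 25 -35 8
sub  -> 1 25 -43
add  -> 1 -18
mul  -> -18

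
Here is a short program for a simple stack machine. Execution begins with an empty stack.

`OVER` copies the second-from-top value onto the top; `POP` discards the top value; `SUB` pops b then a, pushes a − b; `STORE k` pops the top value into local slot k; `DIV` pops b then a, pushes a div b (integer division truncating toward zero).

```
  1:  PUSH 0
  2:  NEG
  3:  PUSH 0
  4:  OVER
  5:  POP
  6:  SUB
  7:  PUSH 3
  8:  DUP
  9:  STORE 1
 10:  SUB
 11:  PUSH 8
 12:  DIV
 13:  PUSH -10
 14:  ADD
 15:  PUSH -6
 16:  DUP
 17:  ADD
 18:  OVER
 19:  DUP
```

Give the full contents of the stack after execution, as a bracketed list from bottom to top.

PUSH 0   → [0]
NEG      → [0]
PUSH 0   → [0, 0]
OVER     → [0, 0, 0]
POP      → [0, 0]
SUB      → [0]
PUSH 3   → [0, 3]
DUP      → [0, 3, 3]
STORE 1  → [0, 3]
SUB      → [-3]
PUSH 8   → [-3, 8]
DIV      → [0]
PUSH -10 → [0, -10]
ADD      → [-10]
PUSH -6  → [-10, -6]
DUP      → [-10, -6, -6]
ADD      → [-10, -12]
OVER     → [-10, -12, -10]
DUP      → [-10, -12, -10, -10]

[-10, -12, -10, -10]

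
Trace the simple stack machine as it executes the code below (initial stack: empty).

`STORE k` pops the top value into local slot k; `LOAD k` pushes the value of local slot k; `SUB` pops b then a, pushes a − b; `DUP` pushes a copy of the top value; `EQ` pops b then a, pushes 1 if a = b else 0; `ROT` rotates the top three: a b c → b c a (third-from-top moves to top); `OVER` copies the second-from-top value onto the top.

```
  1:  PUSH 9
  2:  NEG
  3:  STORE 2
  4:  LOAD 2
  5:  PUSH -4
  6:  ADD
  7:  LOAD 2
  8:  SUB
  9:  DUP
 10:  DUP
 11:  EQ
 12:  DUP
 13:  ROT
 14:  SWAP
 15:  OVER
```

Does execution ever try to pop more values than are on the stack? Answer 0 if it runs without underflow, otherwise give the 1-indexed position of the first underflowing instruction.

0

PUSH 9  : 9
NEG     : -9
STORE 2 : (empty)
LOAD 2  : -9
PUSH -4 : -9 -4
ADD     : -13
LOAD 2  : -13 -9
SUB     : -4
DUP     : -4 -4
DUP     : -4 -4 -4
EQ      : -4 1
DUP     : -4 1 1
ROT     : 1 1 -4
SWAP    : 1 -4 1
OVER    : 1 -4 1 -4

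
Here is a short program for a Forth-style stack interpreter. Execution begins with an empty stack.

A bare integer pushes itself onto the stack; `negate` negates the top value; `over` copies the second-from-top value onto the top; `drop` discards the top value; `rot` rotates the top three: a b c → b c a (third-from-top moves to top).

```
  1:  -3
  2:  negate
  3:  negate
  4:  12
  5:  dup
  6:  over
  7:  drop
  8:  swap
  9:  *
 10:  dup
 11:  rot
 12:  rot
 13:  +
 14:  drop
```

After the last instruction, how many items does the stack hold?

-3     → [-3]
negate → [3]
negate → [-3]
12     → [-3, 12]
dup    → [-3, 12, 12]
over   → [-3, 12, 12, 12]
drop   → [-3, 12, 12]
swap   → [-3, 12, 12]
*      → [-3, 144]
dup    → [-3, 144, 144]
rot    → [144, 144, -3]
rot    → [144, -3, 144]
+      → [144, 141]
drop   → [144]

1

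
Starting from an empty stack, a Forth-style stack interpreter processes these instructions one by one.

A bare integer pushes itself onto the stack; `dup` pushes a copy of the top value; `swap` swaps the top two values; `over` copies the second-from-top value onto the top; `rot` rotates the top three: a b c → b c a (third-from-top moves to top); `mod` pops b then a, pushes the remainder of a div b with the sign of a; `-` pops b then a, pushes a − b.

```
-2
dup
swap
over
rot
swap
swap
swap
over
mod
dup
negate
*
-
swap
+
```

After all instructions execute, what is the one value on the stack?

-2     : -2
dup    : -2 -2
swap   : -2 -2
over   : -2 -2 -2
rot    : -2 -2 -2
swap   : -2 -2 -2
swap   : -2 -2 -2
swap   : -2 -2 -2
over   : -2 -2 -2 -2
mod    : -2 -2 0
dup    : -2 -2 0 0
negate : -2 -2 0 0
*      : -2 -2 0
-      : -2 -2
swap   : -2 -2
+      : -4

-4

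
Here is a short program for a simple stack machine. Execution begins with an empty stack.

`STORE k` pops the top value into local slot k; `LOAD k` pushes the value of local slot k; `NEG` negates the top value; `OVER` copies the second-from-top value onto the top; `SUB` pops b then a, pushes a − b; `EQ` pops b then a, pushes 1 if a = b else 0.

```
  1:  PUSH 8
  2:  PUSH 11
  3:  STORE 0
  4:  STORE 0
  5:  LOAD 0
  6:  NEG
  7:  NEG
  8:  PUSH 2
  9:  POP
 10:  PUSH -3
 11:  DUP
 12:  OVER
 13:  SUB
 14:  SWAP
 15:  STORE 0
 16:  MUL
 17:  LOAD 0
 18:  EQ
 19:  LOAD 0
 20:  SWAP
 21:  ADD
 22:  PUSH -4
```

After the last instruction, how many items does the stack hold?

2

PUSH 8  -> [8]
PUSH 11 -> [8, 11]
STORE 0 -> [8]
STORE 0 -> []
LOAD 0  -> [8]
NEG     -> [-8]
NEG     -> [8]
PUSH 2  -> [8, 2]
POP     -> [8]
PUSH -3 -> [8, -3]
DUP     -> [8, -3, -3]
OVER    -> [8, -3, -3, -3]
SUB     -> [8, -3, 0]
SWAP    -> [8, 0, -3]
STORE 0 -> [8, 0]
MUL     -> [0]
LOAD 0  -> [0, -3]
EQ      -> [0]
LOAD 0  -> [0, -3]
SWAP    -> [-3, 0]
ADD     -> [-3]
PUSH -4 -> [-3, -4]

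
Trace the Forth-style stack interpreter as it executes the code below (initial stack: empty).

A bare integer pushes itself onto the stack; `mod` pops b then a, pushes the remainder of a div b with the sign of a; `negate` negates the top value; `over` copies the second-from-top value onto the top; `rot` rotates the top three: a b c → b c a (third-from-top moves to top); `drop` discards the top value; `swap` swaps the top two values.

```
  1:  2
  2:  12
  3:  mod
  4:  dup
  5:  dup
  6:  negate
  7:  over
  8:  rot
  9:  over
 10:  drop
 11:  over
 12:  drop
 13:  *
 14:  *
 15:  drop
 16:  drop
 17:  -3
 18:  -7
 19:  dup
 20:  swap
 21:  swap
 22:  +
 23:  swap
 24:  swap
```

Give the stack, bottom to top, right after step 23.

[-14, -3]

2      → 2
12     → 2 12
mod    → 2
dup    → 2 2
dup    → 2 2 2
negate → 2 2 -2
over   → 2 2 -2 2
rot    → 2 -2 2 2
over   → 2 -2 2 2 2
drop   → 2 -2 2 2
over   → 2 -2 2 2 2
drop   → 2 -2 2 2
*      → 2 -2 4
*      → 2 -8
drop   → 2
drop   → (empty)
-3     → -3
-7     → -3 -7
dup    → -3 -7 -7
swap   → -3 -7 -7
swap   → -3 -7 -7
+      → -3 -14
swap   → -14 -3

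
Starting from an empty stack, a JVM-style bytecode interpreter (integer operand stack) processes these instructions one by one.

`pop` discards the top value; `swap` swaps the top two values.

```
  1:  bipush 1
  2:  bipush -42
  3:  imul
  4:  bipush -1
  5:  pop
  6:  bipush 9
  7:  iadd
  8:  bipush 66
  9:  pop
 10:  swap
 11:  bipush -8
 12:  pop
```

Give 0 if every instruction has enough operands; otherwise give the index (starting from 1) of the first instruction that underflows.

bipush 1   → 1
bipush -42 → 1 -42
imul       → -42
bipush -1  → -42 -1
pop        → -42
bipush 9   → -42 9
iadd       → -33
bipush 66  → -33 66
pop        → -33
swap  — needs 2 operands, stack has 1 → underflow

10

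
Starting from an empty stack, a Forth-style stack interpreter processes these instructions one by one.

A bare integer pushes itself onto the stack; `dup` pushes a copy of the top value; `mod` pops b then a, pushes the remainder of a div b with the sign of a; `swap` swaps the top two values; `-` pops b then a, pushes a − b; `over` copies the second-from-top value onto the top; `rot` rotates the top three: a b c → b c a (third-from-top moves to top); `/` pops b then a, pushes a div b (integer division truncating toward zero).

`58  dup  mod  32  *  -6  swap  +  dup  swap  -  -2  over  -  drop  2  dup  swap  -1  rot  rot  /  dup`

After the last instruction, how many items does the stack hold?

4

58   : 58
dup  : 58 58
mod  : 0
32   : 0 32
*    : 0
-6   : 0 -6
swap : -6 0
+    : -6
dup  : -6 -6
swap : -6 -6
-    : 0
-2   : 0 -2
over : 0 -2 0
-    : 0 -2
drop : 0
2    : 0 2
dup  : 0 2 2
swap : 0 2 2
-1   : 0 2 2 -1
rot  : 0 2 -1 2
rot  : 0 -1 2 2
/    : 0 -1 1
dup  : 0 -1 1 1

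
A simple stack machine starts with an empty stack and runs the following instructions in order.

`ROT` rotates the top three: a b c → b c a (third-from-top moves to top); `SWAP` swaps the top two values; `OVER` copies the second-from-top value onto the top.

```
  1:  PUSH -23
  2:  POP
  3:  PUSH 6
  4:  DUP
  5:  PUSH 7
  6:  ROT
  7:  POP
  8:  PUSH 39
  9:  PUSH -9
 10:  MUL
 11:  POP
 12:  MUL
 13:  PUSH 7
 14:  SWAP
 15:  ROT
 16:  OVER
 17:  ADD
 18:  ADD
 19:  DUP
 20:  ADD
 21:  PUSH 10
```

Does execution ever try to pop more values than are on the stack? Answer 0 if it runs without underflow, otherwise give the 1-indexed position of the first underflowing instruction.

15

PUSH -23  [-23]
POP       []
PUSH 6    [6]
DUP       [6, 6]
PUSH 7    [6, 6, 7]
ROT       [6, 7, 6]
POP       [6, 7]
PUSH 39   [6, 7, 39]
PUSH -9   [6, 7, 39, -9]
MUL       [6, 7, -351]
POP       [6, 7]
MUL       [42]
PUSH 7    [42, 7]
SWAP      [7, 42]
ROT  — needs 3 operands, stack has 2 → underflow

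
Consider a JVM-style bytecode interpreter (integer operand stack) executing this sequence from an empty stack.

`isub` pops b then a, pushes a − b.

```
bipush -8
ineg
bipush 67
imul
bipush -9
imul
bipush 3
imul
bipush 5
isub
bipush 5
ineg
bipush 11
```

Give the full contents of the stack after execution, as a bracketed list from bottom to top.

bipush -8 : [-8]
ineg      : [8]
bipush 67 : [8, 67]
imul      : [536]
bipush -9 : [536, -9]
imul      : [-4824]
bipush 3  : [-4824, 3]
imul      : [-14472]
bipush 5  : [-14472, 5]
isub      : [-14477]
bipush 5  : [-14477, 5]
ineg      : [-14477, -5]
bipush 11 : [-14477, -5, 11]

[-14477, -5, 11]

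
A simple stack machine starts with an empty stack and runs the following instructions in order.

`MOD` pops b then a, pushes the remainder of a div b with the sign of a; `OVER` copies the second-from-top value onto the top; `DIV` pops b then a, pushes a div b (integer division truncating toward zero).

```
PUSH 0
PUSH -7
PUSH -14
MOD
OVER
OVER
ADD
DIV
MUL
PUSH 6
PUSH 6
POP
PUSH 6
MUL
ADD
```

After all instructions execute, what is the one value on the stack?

36

PUSH 0   : 0
PUSH -7  : 0 -7
PUSH -14 : 0 -7 -14
MOD      : 0 -7
OVER     : 0 -7 0
OVER     : 0 -7 0 -7
ADD      : 0 -7 -7
DIV      : 0 1
MUL      : 0
PUSH 6   : 0 6
PUSH 6   : 0 6 6
POP      : 0 6
PUSH 6   : 0 6 6
MUL      : 0 36
ADD      : 36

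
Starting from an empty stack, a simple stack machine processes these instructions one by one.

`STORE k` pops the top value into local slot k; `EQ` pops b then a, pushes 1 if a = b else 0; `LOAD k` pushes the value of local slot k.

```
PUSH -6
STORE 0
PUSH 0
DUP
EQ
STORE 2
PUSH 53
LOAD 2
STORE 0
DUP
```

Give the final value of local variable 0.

PUSH -6 -> [-6]
STORE 0 -> []
PUSH 0  -> [0]
DUP     -> [0, 0]
EQ      -> [1]
STORE 2 -> []
PUSH 53 -> [53]
LOAD 2  -> [53, 1]
STORE 0 -> [53]
DUP     -> [53, 53]

1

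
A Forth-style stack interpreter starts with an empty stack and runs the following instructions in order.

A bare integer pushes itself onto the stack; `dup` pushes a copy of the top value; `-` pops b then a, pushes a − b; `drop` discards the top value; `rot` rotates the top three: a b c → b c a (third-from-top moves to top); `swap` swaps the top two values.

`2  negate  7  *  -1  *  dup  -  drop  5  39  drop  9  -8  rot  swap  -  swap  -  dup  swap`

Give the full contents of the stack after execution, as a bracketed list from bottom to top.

2       [2]
negate  [-2]
7       [-2, 7]
*       [-14]
-1      [-14, -1]
*       [14]
dup     [14, 14]
-       [0]
drop    []
5       [5]
39      [5, 39]
drop    [5]
9       [5, 9]
-8      [5, 9, -8]
rot     [9, -8, 5]
swap    [9, 5, -8]
-       [9, 13]
swap    [13, 9]
-       [4]
dup     [4, 4]
swap    [4, 4]

[4, 4]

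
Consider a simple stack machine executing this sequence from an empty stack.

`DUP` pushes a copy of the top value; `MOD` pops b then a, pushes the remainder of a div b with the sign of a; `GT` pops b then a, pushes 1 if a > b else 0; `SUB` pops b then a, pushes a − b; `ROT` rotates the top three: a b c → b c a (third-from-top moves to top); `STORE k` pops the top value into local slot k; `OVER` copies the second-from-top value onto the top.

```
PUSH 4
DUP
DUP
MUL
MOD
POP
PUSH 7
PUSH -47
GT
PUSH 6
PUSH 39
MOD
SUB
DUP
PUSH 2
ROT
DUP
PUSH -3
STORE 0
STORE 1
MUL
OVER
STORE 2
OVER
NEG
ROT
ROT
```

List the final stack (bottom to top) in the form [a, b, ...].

[5, -5, -10]

PUSH 4   -> 4
DUP      -> 4 4
DUP      -> 4 4 4
MUL      -> 4 16
MOD      -> 4
POP      -> (empty)
PUSH 7   -> 7
PUSH -47 -> 7 -47
GT       -> 1
PUSH 6   -> 1 6
PUSH 39  -> 1 6 39
MOD      -> 1 6
SUB      -> -5
DUP      -> -5 -5
PUSH 2   -> -5 -5 2
ROT      -> -5 2 -5
DUP      -> -5 2 -5 -5
PUSH -3  -> -5 2 -5 -5 -3
STORE 0  -> -5 2 -5 -5
STORE 1  -> -5 2 -5
MUL      -> -5 -10
OVER     -> -5 -10 -5
STORE 2  -> -5 -10
OVER     -> -5 -10 -5
NEG      -> -5 -10 5
ROT      -> -10 5 -5
ROT      -> 5 -5 -10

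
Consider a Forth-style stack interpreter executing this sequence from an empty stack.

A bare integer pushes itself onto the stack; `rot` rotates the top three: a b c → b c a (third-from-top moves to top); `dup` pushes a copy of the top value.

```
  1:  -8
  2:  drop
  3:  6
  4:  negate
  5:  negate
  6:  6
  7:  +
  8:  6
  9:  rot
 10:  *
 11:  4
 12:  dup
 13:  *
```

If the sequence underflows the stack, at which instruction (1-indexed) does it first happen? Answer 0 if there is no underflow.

-8      [-8]
drop    []
6       [6]
negate  [-6]
negate  [6]
6       [6, 6]
+       [12]
6       [12, 6]
rot  — needs 3 operands, stack has 2 → underflow

9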